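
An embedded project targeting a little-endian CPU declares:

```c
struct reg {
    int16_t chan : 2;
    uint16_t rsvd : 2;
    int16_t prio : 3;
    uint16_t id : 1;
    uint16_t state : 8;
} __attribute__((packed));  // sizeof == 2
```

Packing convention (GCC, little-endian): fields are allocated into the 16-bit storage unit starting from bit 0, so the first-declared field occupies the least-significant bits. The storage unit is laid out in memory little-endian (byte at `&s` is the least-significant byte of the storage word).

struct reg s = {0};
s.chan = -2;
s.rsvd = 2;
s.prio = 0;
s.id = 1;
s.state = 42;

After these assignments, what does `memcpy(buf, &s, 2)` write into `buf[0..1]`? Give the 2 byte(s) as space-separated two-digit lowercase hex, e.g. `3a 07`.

8a 2a

chan (2b) val=-2 bits=0x2 at bit 0: 0x0002
rsvd (2b) val=2 bits=0x2 at bit 2: 0x000a
prio (3b) val=0 bits=0x0 at bit 4: 0x000a
id (1b) val=1 bits=0x1 at bit 7: 0x008a
state (8b) val=42 bits=0x2a at bit 8: 0x2a8a
word = 0x2a8a → little-endian bytes:
  [0]=0x8a  [1]=0x2a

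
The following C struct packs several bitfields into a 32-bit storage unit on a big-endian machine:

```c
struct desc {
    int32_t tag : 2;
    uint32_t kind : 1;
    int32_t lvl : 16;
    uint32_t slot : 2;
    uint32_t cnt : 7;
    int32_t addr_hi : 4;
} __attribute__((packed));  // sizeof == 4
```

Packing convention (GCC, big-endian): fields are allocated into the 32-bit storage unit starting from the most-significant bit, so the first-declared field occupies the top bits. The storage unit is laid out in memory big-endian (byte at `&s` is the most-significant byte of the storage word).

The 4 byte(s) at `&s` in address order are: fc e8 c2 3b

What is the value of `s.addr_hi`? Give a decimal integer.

-5

[0]=0xfc [1]=0xe8 [2]=0xc2 [3]=0x3b (big-endian) → word 0xfce8c23b
tag [30+:2] = (word>>30) & 0x3 = 3
kind [29+:1] = (word>>29) & 0x1 = 1
lvl [13+:16] = (word>>13) & 0xffff = 59206
slot [11+:2] = (word>>11) & 0x3 = 0
cnt [4+:7] = (word>>4) & 0x7f = 35
addr_hi [0+:4] = (word>>0) & 0xf = 11  ←
addr_hi signed 4b, MSB=1: 11 - 16 = -5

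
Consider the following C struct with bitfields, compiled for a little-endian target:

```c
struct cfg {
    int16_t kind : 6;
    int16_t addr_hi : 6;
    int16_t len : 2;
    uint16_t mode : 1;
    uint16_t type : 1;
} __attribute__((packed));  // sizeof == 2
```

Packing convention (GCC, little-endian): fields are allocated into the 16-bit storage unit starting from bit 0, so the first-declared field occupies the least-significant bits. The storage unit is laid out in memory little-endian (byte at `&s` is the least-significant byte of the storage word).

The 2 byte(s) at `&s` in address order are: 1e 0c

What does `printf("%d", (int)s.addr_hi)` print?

[0]=0x1e [1]=0x0c (little-endian) → word 0x0c1e
kind [0+:6] = (word>>0) & 0x3f = 30
addr_hi [6+:6] = (word>>6) & 0x3f = 48  ←
len [12+:2] = (word>>12) & 0x3 = 0
mode [14+:1] = (word>>14) & 0x1 = 0
type [15+:1] = (word>>15) & 0x1 = 0
addr_hi signed 6b, MSB=1: 48 - 64 = -16

-16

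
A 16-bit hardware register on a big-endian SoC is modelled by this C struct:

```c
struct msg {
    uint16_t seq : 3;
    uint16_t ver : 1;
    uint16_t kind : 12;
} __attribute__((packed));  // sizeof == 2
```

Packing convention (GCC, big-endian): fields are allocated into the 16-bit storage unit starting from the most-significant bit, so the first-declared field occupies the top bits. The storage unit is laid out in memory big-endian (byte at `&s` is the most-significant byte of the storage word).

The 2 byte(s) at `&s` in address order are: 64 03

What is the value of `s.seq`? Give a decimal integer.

3

[0]=0x64 [1]=0x03 (big-endian) → word 0x6403
seq:3 @ bit 13 → (0x6403>>13)&0x7 = 0x3  ←
ver:1 @ bit 12 → (0x6403>>12)&0x1 = 0x0
kind:12 @ bit 0 → (0x6403>>0)&0xfff = 0x403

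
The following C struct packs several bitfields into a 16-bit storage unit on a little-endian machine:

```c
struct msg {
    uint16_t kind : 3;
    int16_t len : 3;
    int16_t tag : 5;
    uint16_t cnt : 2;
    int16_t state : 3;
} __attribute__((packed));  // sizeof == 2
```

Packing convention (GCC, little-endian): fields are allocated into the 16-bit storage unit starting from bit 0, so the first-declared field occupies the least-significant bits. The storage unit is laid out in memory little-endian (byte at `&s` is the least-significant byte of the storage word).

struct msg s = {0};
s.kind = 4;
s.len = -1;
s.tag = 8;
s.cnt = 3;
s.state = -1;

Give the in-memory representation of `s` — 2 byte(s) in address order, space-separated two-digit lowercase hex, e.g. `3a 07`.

3c fa

kind:3 = 4 → 0x4 << 0 → word 0x0004
len:3 = -1 → 0x7 << 3 → word 0x003c
tag:5 = 8 → 0x8 << 6 → word 0x023c
cnt:2 = 3 → 0x3 << 11 → word 0x1a3c
state:3 = -1 → 0x7 << 13 → word 0xfa3c
word = 0xfa3c → little-endian bytes:
  [0]=0x3c  [1]=0xfa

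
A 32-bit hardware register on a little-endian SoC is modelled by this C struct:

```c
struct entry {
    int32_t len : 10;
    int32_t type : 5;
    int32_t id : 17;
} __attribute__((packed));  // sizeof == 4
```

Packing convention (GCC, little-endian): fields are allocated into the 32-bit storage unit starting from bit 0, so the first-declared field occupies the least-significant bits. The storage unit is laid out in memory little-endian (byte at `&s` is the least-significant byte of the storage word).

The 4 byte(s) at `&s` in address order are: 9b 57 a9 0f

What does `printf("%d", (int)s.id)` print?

8018

[0]=0x9b [1]=0x57 [2]=0xa9 [3]=0x0f (little-endian) → word 0x0fa9579b
len:10 @ bit 0 → (0x0fa9579b>>0)&0x3ff = 0x39b
type:5 @ bit 10 → (0x0fa9579b>>10)&0x1f = 0x15
id:17 @ bit 15 → (0x0fa9579b>>15)&0x1ffff = 0x1f52  ←
id signed 17b, MSB=0: value = 8018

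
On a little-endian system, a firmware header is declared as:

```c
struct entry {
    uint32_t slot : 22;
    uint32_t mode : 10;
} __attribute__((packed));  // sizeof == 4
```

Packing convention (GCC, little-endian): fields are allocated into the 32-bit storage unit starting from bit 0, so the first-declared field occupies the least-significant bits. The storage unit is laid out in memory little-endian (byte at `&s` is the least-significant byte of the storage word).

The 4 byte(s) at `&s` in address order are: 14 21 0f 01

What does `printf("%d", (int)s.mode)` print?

[0]=0x14 [1]=0x21 [2]=0x0f [3]=0x01 (little-endian) → word 0x010f2114
slot [0+:22] = (word>>0) & 0x3fffff = 991508
mode [22+:10] = (word>>22) & 0x3ff = 4  ←

4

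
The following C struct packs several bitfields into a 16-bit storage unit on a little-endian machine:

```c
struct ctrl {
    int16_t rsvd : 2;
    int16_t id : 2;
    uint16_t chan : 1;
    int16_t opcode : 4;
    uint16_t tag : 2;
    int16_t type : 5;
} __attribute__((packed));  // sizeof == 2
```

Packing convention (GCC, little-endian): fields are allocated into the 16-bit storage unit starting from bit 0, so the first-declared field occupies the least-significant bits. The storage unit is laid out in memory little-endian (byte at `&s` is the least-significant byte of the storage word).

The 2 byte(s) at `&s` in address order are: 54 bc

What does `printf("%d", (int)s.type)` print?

-9

[0]=0x54 [1]=0xbc (little-endian) → word 0xbc54
rsvd [0+:2] = (word>>0) & 0x3 = 0
id [2+:2] = (word>>2) & 0x3 = 1
chan [4+:1] = (word>>4) & 0x1 = 1
opcode [5+:4] = (word>>5) & 0xf = 2
tag [9+:2] = (word>>9) & 0x3 = 2
type [11+:5] = (word>>11) & 0x1f = 23  ←
type signed 5b, MSB=1: 23 - 32 = -9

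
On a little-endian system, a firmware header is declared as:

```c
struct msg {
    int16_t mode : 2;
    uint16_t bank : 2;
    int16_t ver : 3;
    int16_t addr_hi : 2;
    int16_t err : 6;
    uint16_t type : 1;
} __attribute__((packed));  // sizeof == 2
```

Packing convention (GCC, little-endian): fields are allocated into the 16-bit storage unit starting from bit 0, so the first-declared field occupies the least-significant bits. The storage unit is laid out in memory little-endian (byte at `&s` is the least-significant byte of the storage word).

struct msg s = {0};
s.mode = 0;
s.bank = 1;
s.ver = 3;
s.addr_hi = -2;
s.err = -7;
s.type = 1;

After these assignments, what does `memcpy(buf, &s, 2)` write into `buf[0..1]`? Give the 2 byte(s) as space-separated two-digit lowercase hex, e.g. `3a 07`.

34 f3

mode:2 = 0 → 0x0 << 0 → word 0x0000
bank:2 = 1 → 0x1 << 2 → word 0x0004
ver:3 = 3 → 0x3 << 4 → word 0x0034
addr_hi:2 = -2 → 0x2 << 7 → word 0x0134
err:6 = -7 → 0x39 << 9 → word 0x7334
type:1 = 1 → 0x1 << 15 → word 0xf334
word = 0xf334 → little-endian bytes:
  [0]=0x34  [1]=0xf3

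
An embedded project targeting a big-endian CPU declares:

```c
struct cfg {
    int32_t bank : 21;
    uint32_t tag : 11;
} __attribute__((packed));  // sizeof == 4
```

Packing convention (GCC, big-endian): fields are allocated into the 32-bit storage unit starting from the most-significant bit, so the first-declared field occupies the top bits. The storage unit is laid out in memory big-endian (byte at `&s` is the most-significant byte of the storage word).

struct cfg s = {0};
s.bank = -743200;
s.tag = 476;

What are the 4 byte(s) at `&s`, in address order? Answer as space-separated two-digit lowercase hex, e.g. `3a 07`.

bank (21b) val=-743200 bits=0x14a8e0 at bit 11: 0xa5470000
tag (11b) val=476 bits=0x1dc at bit 0: 0xa54701dc
word = 0xa54701dc → big-endian bytes:
  [0]=0xa5  [1]=0x47  [2]=0x01  [3]=0xdc

a5 47 01 dc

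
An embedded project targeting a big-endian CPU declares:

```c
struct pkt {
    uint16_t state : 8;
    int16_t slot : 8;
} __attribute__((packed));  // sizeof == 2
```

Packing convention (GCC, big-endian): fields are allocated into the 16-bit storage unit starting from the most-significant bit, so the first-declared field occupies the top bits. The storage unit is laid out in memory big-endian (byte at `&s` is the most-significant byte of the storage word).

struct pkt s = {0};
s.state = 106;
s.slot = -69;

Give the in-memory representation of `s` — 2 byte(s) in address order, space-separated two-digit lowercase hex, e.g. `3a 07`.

state (8b) val=106 bits=0x6a at bit 8: 0x6a00
slot (8b) val=-69 bits=0xbb at bit 0: 0x6abb
word = 0x6abb → big-endian bytes:
  [0]=0x6a  [1]=0xbb

6a bb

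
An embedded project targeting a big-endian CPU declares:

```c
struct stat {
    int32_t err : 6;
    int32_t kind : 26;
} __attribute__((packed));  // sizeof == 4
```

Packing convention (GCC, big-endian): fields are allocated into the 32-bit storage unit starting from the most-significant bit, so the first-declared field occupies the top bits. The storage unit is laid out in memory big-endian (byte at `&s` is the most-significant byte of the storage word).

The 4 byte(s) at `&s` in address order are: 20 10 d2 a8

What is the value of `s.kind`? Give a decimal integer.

[0]=0x20 [1]=0x10 [2]=0xd2 [3]=0xa8 (big-endian) → word 0x2010d2a8
err:6 @ bit 26 → (0x2010d2a8>>26)&0x3f = 0x8
kind:26 @ bit 0 → (0x2010d2a8>>0)&0x3ffffff = 0x10d2a8  ←
kind signed 26b, MSB=0: value = 1102504

1102504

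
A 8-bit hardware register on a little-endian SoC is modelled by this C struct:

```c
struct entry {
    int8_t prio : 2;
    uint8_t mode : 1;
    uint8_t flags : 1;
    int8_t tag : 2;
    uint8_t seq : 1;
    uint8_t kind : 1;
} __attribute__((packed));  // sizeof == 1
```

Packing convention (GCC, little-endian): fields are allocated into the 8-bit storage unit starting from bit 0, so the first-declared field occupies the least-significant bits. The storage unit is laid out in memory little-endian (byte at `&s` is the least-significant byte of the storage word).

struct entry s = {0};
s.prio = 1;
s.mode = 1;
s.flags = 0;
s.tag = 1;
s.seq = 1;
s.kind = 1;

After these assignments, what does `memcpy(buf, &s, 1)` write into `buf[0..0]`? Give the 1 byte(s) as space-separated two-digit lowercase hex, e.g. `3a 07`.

prio:2 = 1 → 0x1 << 0 → word 0x01
mode:1 = 1 → 0x1 << 2 → word 0x05
flags:1 = 0 → 0x0 << 3 → word 0x05
tag:2 = 1 → 0x1 << 4 → word 0x15
seq:1 = 1 → 0x1 << 6 → word 0x55
kind:1 = 1 → 0x1 << 7 → word 0xd5
word = 0xd5 → little-endian bytes:
  [0]=0xd5

d5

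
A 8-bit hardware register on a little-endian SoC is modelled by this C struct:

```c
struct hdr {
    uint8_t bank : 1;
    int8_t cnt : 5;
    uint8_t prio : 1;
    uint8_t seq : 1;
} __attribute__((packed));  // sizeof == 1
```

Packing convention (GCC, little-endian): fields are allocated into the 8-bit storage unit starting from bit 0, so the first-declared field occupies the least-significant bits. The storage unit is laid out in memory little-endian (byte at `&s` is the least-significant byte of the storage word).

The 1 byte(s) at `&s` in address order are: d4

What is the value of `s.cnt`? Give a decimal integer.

[0]=0xd4 (little-endian) → word 0xd4
bank:1 @ bit 0 → (0xd4>>0)&0x1 = 0x0
cnt:5 @ bit 1 → (0xd4>>1)&0x1f = 0xa  ←
prio:1 @ bit 6 → (0xd4>>6)&0x1 = 0x1
seq:1 @ bit 7 → (0xd4>>7)&0x1 = 0x1
cnt signed 5b, MSB=0: value = 10

10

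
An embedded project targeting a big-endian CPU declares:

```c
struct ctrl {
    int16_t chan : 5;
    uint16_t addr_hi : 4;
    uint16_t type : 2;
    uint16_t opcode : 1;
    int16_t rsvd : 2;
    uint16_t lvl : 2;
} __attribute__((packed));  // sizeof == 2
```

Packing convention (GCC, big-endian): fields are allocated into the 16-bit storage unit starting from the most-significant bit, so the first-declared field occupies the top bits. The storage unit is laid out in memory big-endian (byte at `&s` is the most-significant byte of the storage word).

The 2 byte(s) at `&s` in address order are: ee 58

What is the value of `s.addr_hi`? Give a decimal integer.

12

[0]=0xee [1]=0x58 (big-endian) → word 0xee58
chan:5 @ bit 11 → (0xee58>>11)&0x1f = 0x1d
addr_hi:4 @ bit 7 → (0xee58>>7)&0xf = 0xc  ←
type:2 @ bit 5 → (0xee58>>5)&0x3 = 0x2
opcode:1 @ bit 4 → (0xee58>>4)&0x1 = 0x1
rsvd:2 @ bit 2 → (0xee58>>2)&0x3 = 0x2
lvl:2 @ bit 0 → (0xee58>>0)&0x3 = 0x0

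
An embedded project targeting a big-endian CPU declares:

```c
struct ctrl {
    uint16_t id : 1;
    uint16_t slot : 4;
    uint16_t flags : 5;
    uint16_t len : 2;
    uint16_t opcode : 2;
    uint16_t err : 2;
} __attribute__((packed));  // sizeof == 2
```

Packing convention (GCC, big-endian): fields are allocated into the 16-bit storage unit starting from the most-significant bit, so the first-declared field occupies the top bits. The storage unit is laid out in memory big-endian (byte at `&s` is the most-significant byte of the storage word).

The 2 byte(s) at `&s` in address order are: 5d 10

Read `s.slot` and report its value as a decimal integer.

[0]=0x5d [1]=0x10 (big-endian) → word 0x5d10
id:1 @ bit 15 → (0x5d10>>15)&0x1 = 0x0
slot:4 @ bit 11 → (0x5d10>>11)&0xf = 0xb  ←
flags:5 @ bit 6 → (0x5d10>>6)&0x1f = 0x14
len:2 @ bit 4 → (0x5d10>>4)&0x3 = 0x1
opcode:2 @ bit 2 → (0x5d10>>2)&0x3 = 0x0
err:2 @ bit 0 → (0x5d10>>0)&0x3 = 0x0

11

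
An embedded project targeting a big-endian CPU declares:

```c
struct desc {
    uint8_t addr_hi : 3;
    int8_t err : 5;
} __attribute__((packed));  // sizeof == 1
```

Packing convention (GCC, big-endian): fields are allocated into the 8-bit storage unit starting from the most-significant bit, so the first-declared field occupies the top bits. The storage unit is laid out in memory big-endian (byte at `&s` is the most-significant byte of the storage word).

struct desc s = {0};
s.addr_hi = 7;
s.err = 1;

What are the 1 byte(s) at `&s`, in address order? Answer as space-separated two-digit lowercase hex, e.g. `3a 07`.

addr_hi:3 = 7 → 0x7 << 5 → word 0xe0
err:5 = 1 → 0x1 << 0 → word 0xe1
word = 0xe1 → big-endian bytes:
  [0]=0xe1

e1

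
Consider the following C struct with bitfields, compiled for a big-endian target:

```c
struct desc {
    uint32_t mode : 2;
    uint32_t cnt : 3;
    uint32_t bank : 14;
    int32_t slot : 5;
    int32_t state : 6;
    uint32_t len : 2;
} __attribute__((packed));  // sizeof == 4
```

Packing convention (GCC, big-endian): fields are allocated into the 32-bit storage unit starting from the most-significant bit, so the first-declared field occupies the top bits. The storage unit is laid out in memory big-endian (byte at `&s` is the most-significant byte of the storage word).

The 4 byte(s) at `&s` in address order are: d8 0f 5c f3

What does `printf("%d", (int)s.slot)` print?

-4

[0]=0xd8 [1]=0x0f [2]=0x5c [3]=0xf3 (big-endian) → word 0xd80f5cf3
mode:2 @ bit 30 → (0xd80f5cf3>>30)&0x3 = 0x3
cnt:3 @ bit 27 → (0xd80f5cf3>>27)&0x7 = 0x3
bank:14 @ bit 13 → (0xd80f5cf3>>13)&0x3fff = 0x7a
slot:5 @ bit 8 → (0xd80f5cf3>>8)&0x1f = 0x1c  ←
state:6 @ bit 2 → (0xd80f5cf3>>2)&0x3f = 0x3c
len:2 @ bit 0 → (0xd80f5cf3>>0)&0x3 = 0x3
slot signed 5b, MSB=1: 28 - 32 = -4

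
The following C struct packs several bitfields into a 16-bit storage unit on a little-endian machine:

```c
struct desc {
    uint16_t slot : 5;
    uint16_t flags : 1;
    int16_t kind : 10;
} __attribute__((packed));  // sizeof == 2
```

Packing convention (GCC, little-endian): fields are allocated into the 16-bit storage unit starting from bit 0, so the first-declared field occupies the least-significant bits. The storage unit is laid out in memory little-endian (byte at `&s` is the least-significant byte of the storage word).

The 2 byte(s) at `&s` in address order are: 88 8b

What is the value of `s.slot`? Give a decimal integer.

8

[0]=0x88 [1]=0x8b (little-endian) → word 0x8b88
slot:5 @ bit 0 → (0x8b88>>0)&0x1f = 0x8  ←
flags:1 @ bit 5 → (0x8b88>>5)&0x1 = 0x0
kind:10 @ bit 6 → (0x8b88>>6)&0x3ff = 0x22e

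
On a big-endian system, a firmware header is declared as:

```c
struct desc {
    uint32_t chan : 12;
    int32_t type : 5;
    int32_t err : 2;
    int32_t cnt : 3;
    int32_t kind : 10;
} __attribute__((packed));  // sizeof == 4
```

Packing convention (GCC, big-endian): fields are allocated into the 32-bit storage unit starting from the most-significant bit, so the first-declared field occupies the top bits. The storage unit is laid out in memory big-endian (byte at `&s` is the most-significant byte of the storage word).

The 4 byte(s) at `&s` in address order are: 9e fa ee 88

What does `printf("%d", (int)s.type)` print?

[0]=0x9e [1]=0xfa [2]=0xee [3]=0x88 (big-endian) → word 0x9efaee88
chan [20+:12] = (word>>20) & 0xfff = 2543
type [15+:5] = (word>>15) & 0x1f = 21  ←
err [13+:2] = (word>>13) & 0x3 = 3
cnt [10+:3] = (word>>10) & 0x7 = 3
kind [0+:10] = (word>>0) & 0x3ff = 648
type signed 5b, MSB=1: 21 - 32 = -11

-11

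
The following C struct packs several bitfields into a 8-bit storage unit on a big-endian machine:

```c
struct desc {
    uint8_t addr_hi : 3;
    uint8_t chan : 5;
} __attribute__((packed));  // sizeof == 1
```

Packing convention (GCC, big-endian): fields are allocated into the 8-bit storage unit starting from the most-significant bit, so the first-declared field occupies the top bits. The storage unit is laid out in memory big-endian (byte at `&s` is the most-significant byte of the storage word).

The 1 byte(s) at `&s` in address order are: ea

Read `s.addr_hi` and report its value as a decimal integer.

[0]=0xea (big-endian) → word 0xea
addr_hi [5+:3] = (word>>5) & 0x7 = 7  ←
chan [0+:5] = (word>>0) & 0x1f = 10

7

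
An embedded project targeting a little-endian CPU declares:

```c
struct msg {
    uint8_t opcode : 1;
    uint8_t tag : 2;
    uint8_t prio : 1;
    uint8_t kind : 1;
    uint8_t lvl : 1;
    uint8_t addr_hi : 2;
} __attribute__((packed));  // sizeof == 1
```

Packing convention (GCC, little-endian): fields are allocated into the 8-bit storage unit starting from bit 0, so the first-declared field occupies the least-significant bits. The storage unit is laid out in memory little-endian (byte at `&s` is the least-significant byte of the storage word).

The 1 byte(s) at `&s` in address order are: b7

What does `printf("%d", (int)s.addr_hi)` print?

[0]=0xb7 (little-endian) → word 0xb7
opcode [0+:1] = (word>>0) & 0x1 = 1
tag [1+:2] = (word>>1) & 0x3 = 3
prio [3+:1] = (word>>3) & 0x1 = 0
kind [4+:1] = (word>>4) & 0x1 = 1
lvl [5+:1] = (word>>5) & 0x1 = 1
addr_hi [6+:2] = (word>>6) & 0x3 = 2  ←

2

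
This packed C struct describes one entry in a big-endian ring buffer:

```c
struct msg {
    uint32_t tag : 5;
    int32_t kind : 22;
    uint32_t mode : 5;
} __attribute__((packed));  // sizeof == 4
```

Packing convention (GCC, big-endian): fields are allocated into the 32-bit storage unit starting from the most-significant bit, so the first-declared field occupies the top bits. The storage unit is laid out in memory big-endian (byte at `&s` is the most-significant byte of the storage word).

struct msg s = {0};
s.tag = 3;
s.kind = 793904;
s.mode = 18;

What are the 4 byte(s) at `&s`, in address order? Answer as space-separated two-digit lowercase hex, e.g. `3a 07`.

[27+:5] tag=3 & 0x1f = 0x3; word=0x18000000
[5+:22] kind=793904 & 0x3fffff = 0xc1d30; word=0x1983a600
[0+:5] mode=18 & 0x1f = 0x12; word=0x1983a612
word = 0x1983a612 → big-endian bytes:
  [0]=0x19  [1]=0x83  [2]=0xa6  [3]=0x12

19 83 a6 12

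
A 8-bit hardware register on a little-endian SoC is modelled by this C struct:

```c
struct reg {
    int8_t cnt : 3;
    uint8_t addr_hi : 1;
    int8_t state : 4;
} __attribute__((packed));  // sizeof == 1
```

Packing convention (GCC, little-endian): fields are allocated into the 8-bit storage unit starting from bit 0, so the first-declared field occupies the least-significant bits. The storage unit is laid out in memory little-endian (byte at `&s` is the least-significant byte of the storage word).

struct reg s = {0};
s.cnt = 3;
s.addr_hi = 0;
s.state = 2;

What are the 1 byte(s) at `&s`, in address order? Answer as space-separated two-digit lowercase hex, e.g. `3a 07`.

cnt:3 = 3 → 0x3 << 0 → word 0x03
addr_hi:1 = 0 → 0x0 << 3 → word 0x03
state:4 = 2 → 0x2 << 4 → word 0x23
word = 0x23 → little-endian bytes:
  [0]=0x23

23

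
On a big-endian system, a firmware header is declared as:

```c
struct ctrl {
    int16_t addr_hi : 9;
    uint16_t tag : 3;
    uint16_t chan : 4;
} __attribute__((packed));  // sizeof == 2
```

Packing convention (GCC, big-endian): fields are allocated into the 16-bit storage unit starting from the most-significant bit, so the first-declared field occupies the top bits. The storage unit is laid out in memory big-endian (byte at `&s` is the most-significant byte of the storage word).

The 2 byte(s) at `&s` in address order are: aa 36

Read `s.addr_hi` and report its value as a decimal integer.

-172

[0]=0xaa [1]=0x36 (big-endian) → word 0xaa36
addr_hi [7+:9] = (word>>7) & 0x1ff = 340  ←
tag [4+:3] = (word>>4) & 0x7 = 3
chan [0+:4] = (word>>0) & 0xf = 6
addr_hi signed 9b, MSB=1: 340 - 512 = -172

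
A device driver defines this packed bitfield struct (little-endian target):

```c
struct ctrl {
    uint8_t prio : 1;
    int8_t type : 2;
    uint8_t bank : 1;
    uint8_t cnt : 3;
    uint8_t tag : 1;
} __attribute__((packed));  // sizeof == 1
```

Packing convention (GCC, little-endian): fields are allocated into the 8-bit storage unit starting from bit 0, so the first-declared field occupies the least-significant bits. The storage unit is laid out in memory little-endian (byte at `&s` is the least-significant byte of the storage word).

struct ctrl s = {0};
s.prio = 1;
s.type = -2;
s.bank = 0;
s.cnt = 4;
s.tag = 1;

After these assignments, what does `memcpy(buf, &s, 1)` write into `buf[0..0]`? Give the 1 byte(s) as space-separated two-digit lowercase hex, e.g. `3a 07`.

c5

[0+:1] prio=1 & 0x1 = 0x1; word=0x01
[1+:2] type=-2 & 0x3 = 0x2; word=0x05
[3+:1] bank=0 & 0x1 = 0x0; word=0x05
[4+:3] cnt=4 & 0x7 = 0x4; word=0x45
[7+:1] tag=1 & 0x1 = 0x1; word=0xc5
word = 0xc5 → little-endian bytes:
  [0]=0xc5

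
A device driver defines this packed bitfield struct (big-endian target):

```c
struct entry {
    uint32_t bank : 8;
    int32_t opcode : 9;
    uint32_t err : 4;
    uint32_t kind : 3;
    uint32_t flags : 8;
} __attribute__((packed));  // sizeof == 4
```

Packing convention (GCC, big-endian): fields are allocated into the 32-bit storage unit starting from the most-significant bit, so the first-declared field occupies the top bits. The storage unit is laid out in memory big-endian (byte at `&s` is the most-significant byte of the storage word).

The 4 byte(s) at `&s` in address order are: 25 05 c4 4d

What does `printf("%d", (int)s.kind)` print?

4

[0]=0x25 [1]=0x05 [2]=0xc4 [3]=0x4d (big-endian) → word 0x2505c44d
bank [24+:8] = (word>>24) & 0xff = 37
opcode [15+:9] = (word>>15) & 0x1ff = 11
err [11+:4] = (word>>11) & 0xf = 8
kind [8+:3] = (word>>8) & 0x7 = 4  ←
flags [0+:8] = (word>>0) & 0xff = 77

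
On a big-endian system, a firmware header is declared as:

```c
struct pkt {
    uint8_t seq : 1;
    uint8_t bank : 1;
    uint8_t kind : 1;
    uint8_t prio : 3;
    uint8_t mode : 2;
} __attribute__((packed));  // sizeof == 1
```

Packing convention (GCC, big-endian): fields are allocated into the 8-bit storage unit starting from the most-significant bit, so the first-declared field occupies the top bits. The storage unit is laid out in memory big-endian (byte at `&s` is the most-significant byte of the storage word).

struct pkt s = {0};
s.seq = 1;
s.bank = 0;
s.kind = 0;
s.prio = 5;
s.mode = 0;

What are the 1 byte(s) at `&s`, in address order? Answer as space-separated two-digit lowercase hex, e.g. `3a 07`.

94

[7+:1] seq=1 & 0x1 = 0x1; word=0x80
[6+:1] bank=0 & 0x1 = 0x0; word=0x80
[5+:1] kind=0 & 0x1 = 0x0; word=0x80
[2+:3] prio=5 & 0x7 = 0x5; word=0x94
[0+:2] mode=0 & 0x3 = 0x0; word=0x94
word = 0x94 → big-endian bytes:
  [0]=0x94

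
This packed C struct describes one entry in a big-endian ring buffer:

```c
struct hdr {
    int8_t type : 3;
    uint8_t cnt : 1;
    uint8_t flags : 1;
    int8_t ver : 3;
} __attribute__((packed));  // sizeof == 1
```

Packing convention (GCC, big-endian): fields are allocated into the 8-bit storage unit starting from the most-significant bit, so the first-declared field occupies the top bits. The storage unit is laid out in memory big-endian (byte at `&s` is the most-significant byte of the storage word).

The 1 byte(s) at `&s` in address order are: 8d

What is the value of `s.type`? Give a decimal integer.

-4

[0]=0x8d (big-endian) → word 0x8d
type [5+:3] = (word>>5) & 0x7 = 4  ←
cnt [4+:1] = (word>>4) & 0x1 = 0
flags [3+:1] = (word>>3) & 0x1 = 1
ver [0+:3] = (word>>0) & 0x7 = 5
type signed 3b, MSB=1: 4 - 8 = -4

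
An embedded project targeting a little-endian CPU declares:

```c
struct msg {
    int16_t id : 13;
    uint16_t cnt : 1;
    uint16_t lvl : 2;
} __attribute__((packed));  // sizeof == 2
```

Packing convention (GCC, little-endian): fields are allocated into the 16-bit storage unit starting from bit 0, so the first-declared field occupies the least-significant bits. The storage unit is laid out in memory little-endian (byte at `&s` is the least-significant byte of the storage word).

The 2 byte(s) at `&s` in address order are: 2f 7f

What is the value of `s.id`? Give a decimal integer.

-209

[0]=0x2f [1]=0x7f (little-endian) → word 0x7f2f
id:13 @ bit 0 → (0x7f2f>>0)&0x1fff = 0x1f2f  ←
cnt:1 @ bit 13 → (0x7f2f>>13)&0x1 = 0x1
lvl:2 @ bit 14 → (0x7f2f>>14)&0x3 = 0x1
id signed 13b, MSB=1: 7983 - 8192 = -209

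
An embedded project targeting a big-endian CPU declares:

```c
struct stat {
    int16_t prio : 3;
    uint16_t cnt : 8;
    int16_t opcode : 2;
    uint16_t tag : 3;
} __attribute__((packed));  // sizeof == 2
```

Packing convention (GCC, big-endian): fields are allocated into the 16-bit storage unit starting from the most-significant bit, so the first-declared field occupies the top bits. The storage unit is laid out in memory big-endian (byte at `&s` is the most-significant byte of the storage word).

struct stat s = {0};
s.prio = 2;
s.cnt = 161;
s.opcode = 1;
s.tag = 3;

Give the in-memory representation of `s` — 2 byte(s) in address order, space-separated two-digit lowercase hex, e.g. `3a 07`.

prio (3b) val=2 bits=0x2 at bit 13: 0x4000
cnt (8b) val=161 bits=0xa1 at bit 5: 0x5420
opcode (2b) val=1 bits=0x1 at bit 3: 0x5428
tag (3b) val=3 bits=0x3 at bit 0: 0x542b
word = 0x542b → big-endian bytes:
  [0]=0x54  [1]=0x2b

54 2b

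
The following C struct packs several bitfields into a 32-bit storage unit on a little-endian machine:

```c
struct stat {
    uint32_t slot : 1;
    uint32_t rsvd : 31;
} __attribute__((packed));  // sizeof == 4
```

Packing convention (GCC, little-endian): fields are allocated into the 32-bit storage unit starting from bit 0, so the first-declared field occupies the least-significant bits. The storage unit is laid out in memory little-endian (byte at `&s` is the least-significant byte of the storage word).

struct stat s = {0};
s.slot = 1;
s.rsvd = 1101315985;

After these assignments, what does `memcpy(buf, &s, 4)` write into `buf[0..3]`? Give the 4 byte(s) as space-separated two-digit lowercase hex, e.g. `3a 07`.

slot:1 = 1 → 0x1 << 0 → word 0x00000001
rsvd:31 = 1101315985 → 0x41a4bf91 << 1 → word 0x83497f23
word = 0x83497f23 → little-endian bytes:
  [0]=0x23  [1]=0x7f  [2]=0x49  [3]=0x83

23 7f 49 83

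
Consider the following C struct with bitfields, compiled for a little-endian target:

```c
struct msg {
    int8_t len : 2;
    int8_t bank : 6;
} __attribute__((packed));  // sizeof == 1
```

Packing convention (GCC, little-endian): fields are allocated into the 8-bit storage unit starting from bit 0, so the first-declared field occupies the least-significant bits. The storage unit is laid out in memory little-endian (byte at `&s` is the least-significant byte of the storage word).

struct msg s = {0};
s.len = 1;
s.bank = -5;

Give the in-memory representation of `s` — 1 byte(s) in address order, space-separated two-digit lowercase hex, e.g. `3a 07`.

ed

len (2b) val=1 bits=0x1 at bit 0: 0x01
bank (6b) val=-5 bits=0x3b at bit 2: 0xed
word = 0xed → little-endian bytes:
  [0]=0xed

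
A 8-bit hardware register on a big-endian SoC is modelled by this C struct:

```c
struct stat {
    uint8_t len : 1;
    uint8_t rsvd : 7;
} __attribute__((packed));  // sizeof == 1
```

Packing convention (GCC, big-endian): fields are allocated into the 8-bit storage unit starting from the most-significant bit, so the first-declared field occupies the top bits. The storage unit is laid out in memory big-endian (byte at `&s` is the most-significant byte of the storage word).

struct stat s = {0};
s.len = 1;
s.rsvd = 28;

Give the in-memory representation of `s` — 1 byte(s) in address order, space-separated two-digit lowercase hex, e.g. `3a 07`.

9c

len:1 = 1 → 0x1 << 7 → word 0x80
rsvd:7 = 28 → 0x1c << 0 → word 0x9c
word = 0x9c → big-endian bytes:
  [0]=0x9c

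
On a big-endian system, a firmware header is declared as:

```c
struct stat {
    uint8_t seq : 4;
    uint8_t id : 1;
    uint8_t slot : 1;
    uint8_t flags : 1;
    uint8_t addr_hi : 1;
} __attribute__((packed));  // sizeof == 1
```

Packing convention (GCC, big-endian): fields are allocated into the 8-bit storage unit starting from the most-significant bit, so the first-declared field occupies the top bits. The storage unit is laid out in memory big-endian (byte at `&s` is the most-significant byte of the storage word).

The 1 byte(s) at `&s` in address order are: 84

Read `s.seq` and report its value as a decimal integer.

8

[0]=0x84 (big-endian) → word 0x84
seq:4 @ bit 4 → (0x84>>4)&0xf = 0x8  ←
id:1 @ bit 3 → (0x84>>3)&0x1 = 0x0
slot:1 @ bit 2 → (0x84>>2)&0x1 = 0x1
flags:1 @ bit 1 → (0x84>>1)&0x1 = 0x0
addr_hi:1 @ bit 0 → (0x84>>0)&0x1 = 0x0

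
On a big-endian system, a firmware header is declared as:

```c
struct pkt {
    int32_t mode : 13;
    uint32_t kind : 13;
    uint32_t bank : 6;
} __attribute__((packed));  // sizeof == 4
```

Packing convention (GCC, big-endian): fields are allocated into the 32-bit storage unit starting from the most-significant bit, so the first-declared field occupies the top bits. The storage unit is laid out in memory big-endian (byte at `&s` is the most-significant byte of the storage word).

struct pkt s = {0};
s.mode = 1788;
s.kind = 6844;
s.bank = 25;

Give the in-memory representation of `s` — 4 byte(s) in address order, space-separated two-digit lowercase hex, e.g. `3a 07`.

37 e6 af 19

mode (13b) val=1788 bits=0x6fc at bit 19: 0x37e00000
kind (13b) val=6844 bits=0x1abc at bit 6: 0x37e6af00
bank (6b) val=25 bits=0x19 at bit 0: 0x37e6af19
word = 0x37e6af19 → big-endian bytes:
  [0]=0x37  [1]=0xe6  [2]=0xaf  [3]=0x19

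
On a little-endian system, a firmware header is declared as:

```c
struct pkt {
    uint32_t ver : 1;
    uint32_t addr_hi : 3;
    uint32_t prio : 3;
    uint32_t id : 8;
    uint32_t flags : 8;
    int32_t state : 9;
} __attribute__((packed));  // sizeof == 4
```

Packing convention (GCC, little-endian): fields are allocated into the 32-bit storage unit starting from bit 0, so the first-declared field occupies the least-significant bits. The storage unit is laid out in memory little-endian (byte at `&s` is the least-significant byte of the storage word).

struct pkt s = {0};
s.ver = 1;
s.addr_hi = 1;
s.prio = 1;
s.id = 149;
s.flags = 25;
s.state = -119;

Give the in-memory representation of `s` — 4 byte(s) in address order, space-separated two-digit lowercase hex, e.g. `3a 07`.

93 ca 8c c4

ver:1 = 1 → 0x1 << 0 → word 0x00000001
addr_hi:3 = 1 → 0x1 << 1 → word 0x00000003
prio:3 = 1 → 0x1 << 4 → word 0x00000013
id:8 = 149 → 0x95 << 7 → word 0x00004a93
flags:8 = 25 → 0x19 << 15 → word 0x000cca93
state:9 = -119 → 0x189 << 23 → word 0xc48cca93
word = 0xc48cca93 → little-endian bytes:
  [0]=0x93  [1]=0xca  [2]=0x8c  [3]=0xc4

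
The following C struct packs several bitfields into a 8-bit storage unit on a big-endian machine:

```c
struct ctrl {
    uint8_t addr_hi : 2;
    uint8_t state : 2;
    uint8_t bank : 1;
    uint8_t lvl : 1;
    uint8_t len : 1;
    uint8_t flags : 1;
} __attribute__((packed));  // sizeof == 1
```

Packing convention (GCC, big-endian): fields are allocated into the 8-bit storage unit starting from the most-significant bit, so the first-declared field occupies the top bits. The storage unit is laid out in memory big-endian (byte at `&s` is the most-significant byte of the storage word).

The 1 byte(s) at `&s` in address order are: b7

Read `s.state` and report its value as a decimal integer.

[0]=0xb7 (big-endian) → word 0xb7
addr_hi:2 @ bit 6 → (0xb7>>6)&0x3 = 0x2
state:2 @ bit 4 → (0xb7>>4)&0x3 = 0x3  ←
bank:1 @ bit 3 → (0xb7>>3)&0x1 = 0x0
lvl:1 @ bit 2 → (0xb7>>2)&0x1 = 0x1
len:1 @ bit 1 → (0xb7>>1)&0x1 = 0x1
flags:1 @ bit 0 → (0xb7>>0)&0x1 = 0x1

3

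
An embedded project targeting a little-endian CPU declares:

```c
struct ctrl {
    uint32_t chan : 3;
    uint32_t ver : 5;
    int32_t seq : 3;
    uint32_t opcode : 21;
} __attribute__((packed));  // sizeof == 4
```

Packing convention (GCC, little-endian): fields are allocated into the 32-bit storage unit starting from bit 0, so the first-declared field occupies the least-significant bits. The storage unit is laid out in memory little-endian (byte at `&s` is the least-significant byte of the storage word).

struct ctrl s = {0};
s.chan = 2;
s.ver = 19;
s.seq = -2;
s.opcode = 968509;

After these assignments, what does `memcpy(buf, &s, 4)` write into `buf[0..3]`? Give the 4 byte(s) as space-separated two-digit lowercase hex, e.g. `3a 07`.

9a ee 39 76

chan:3 = 2 → 0x2 << 0 → word 0x00000002
ver:5 = 19 → 0x13 << 3 → word 0x0000009a
seq:3 = -2 → 0x6 << 8 → word 0x0000069a
opcode:21 = 968509 → 0xec73d << 11 → word 0x7639ee9a
word = 0x7639ee9a → little-endian bytes:
  [0]=0x9a  [1]=0xee  [2]=0x39  [3]=0x76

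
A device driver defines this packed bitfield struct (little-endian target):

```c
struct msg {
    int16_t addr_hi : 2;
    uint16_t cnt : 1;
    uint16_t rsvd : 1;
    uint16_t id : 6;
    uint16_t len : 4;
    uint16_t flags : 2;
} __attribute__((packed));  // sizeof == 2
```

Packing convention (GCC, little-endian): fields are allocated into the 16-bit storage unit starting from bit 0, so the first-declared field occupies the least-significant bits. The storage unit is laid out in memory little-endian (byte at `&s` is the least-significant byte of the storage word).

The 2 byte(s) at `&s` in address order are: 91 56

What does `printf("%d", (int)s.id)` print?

41

[0]=0x91 [1]=0x56 (little-endian) → word 0x5691
addr_hi [0+:2] = (word>>0) & 0x3 = 1
cnt [2+:1] = (word>>2) & 0x1 = 0
rsvd [3+:1] = (word>>3) & 0x1 = 0
id [4+:6] = (word>>4) & 0x3f = 41  ←
len [10+:4] = (word>>10) & 0xf = 5
flags [14+:2] = (word>>14) & 0x3 = 1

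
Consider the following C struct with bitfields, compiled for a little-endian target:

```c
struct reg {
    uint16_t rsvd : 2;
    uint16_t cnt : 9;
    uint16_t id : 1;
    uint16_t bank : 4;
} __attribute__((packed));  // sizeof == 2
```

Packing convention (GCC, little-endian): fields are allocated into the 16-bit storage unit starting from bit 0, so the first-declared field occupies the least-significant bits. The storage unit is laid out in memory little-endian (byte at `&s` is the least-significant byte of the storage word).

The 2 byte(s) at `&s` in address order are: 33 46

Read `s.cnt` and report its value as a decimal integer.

396

[0]=0x33 [1]=0x46 (little-endian) → word 0x4633
rsvd [0+:2] = (word>>0) & 0x3 = 3
cnt [2+:9] = (word>>2) & 0x1ff = 396  ←
id [11+:1] = (word>>11) & 0x1 = 0
bank [12+:4] = (word>>12) & 0xf = 4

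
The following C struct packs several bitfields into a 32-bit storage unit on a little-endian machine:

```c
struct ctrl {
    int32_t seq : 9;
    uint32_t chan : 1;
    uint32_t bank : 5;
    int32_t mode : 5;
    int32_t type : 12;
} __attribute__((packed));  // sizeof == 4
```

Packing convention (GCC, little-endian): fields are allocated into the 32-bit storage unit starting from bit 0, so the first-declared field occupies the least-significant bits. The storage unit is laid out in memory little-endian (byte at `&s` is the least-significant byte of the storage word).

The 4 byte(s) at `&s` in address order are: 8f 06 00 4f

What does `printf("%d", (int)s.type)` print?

[0]=0x8f [1]=0x06 [2]=0x00 [3]=0x4f (little-endian) → word 0x4f00068f
seq [0+:9] = (word>>0) & 0x1ff = 143
chan [9+:1] = (word>>9) & 0x1 = 1
bank [10+:5] = (word>>10) & 0x1f = 1
mode [15+:5] = (word>>15) & 0x1f = 0
type [20+:12] = (word>>20) & 0xfff = 1264  ←
type signed 12b, MSB=0: value = 1264

1264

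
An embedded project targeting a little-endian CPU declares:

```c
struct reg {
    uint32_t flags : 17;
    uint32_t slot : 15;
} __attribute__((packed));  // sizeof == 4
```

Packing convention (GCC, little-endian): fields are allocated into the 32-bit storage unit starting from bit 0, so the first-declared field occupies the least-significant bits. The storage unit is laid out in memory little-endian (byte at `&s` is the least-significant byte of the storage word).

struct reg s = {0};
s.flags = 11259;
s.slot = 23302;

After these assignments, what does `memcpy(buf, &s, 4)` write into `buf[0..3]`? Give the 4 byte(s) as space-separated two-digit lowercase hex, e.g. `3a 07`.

fb 2b 0c b6

flags:17 = 11259 → 0x2bfb << 0 → word 0x00002bfb
slot:15 = 23302 → 0x5b06 << 17 → word 0xb60c2bfb
word = 0xb60c2bfb → little-endian bytes:
  [0]=0xfb  [1]=0x2b  [2]=0x0c  [3]=0xb6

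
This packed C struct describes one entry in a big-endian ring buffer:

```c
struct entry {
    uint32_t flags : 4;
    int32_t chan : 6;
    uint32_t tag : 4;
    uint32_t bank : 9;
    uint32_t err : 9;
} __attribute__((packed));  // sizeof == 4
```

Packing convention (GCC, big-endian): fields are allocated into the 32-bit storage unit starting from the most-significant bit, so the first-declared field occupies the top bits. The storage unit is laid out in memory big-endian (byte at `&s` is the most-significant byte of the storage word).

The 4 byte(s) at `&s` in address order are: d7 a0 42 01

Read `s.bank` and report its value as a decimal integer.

33

[0]=0xd7 [1]=0xa0 [2]=0x42 [3]=0x01 (big-endian) → word 0xd7a04201
flags [28+:4] = (word>>28) & 0xf = 13
chan [22+:6] = (word>>22) & 0x3f = 30
tag [18+:4] = (word>>18) & 0xf = 8
bank [9+:9] = (word>>9) & 0x1ff = 33  ←
err [0+:9] = (word>>0) & 0x1ff = 1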